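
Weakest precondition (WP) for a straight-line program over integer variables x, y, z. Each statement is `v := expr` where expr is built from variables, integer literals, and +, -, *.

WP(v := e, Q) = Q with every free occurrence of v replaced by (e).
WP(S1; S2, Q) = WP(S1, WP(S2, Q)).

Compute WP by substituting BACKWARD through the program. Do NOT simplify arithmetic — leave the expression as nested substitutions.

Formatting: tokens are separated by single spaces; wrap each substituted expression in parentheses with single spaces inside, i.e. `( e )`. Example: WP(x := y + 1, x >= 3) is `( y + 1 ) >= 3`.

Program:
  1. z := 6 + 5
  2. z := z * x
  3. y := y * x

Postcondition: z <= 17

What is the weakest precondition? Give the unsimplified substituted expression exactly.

post: z <= 17
stmt 3: y := y * x  -- replace 0 occurrence(s) of y with (y * x)
  => z <= 17
stmt 2: z := z * x  -- replace 1 occurrence(s) of z with (z * x)
  => ( z * x ) <= 17
stmt 1: z := 6 + 5  -- replace 1 occurrence(s) of z with (6 + 5)
  => ( ( 6 + 5 ) * x ) <= 17

Answer: ( ( 6 + 5 ) * x ) <= 17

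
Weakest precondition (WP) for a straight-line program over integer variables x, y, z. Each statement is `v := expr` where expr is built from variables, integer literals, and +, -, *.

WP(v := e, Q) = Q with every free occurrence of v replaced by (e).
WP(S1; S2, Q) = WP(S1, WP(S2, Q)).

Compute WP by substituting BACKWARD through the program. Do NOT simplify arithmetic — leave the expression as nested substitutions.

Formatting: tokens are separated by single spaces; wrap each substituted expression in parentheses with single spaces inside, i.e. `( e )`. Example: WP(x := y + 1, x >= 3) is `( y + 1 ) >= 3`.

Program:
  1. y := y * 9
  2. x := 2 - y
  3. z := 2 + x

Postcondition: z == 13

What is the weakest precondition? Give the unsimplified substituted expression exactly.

Answer: ( 2 + ( 2 - ( y * 9 ) ) ) == 13

Derivation:
post: z == 13
stmt 3: z := 2 + x  -- replace 1 occurrence(s) of z with (2 + x)
  => ( 2 + x ) == 13
stmt 2: x := 2 - y  -- replace 1 occurrence(s) of x with (2 - y)
  => ( 2 + ( 2 - y ) ) == 13
stmt 1: y := y * 9  -- replace 1 occurrence(s) of y with (y * 9)
  => ( 2 + ( 2 - ( y * 9 ) ) ) == 13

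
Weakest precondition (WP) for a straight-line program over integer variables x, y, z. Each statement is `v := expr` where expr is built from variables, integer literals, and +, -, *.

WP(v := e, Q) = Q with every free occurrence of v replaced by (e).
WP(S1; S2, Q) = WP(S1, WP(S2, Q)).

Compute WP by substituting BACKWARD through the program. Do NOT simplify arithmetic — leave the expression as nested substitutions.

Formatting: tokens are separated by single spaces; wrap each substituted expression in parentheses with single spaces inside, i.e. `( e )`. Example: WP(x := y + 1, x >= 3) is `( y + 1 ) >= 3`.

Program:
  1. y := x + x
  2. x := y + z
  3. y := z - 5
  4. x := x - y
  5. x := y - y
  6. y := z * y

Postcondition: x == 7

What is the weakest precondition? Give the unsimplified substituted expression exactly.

post: x == 7
stmt 6: y := z * y  -- replace 0 occurrence(s) of y with (z * y)
  => x == 7
stmt 5: x := y - y  -- replace 1 occurrence(s) of x with (y - y)
  => ( y - y ) == 7
stmt 4: x := x - y  -- replace 0 occurrence(s) of x with (x - y)
  => ( y - y ) == 7
stmt 3: y := z - 5  -- replace 2 occurrence(s) of y with (z - 5)
  => ( ( z - 5 ) - ( z - 5 ) ) == 7
stmt 2: x := y + z  -- replace 0 occurrence(s) of x with (y + z)
  => ( ( z - 5 ) - ( z - 5 ) ) == 7
stmt 1: y := x + x  -- replace 0 occurrence(s) of y with (x + x)
  => ( ( z - 5 ) - ( z - 5 ) ) == 7

Answer: ( ( z - 5 ) - ( z - 5 ) ) == 7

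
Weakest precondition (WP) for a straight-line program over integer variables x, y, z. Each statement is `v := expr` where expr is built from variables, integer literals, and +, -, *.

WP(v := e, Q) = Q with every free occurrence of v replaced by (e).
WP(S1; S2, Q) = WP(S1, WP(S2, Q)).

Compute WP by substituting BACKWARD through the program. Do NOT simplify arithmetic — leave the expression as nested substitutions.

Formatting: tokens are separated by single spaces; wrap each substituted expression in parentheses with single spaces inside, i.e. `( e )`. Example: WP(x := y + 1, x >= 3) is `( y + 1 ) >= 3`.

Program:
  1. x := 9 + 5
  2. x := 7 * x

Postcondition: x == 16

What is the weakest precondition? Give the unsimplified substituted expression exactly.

post: x == 16
stmt 2: x := 7 * x  -- replace 1 occurrence(s) of x with (7 * x)
  => ( 7 * x ) == 16
stmt 1: x := 9 + 5  -- replace 1 occurrence(s) of x with (9 + 5)
  => ( 7 * ( 9 + 5 ) ) == 16

Answer: ( 7 * ( 9 + 5 ) ) == 16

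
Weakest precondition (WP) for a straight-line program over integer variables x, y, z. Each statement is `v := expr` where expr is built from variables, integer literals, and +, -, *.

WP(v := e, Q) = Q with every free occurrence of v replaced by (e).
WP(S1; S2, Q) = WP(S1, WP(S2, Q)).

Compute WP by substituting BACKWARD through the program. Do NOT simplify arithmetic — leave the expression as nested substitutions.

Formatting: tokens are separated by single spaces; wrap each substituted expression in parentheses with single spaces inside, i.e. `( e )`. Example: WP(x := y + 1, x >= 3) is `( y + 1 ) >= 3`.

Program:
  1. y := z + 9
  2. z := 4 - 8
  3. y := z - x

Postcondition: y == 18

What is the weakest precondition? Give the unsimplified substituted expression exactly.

post: y == 18
stmt 3: y := z - x  -- replace 1 occurrence(s) of y with (z - x)
  => ( z - x ) == 18
stmt 2: z := 4 - 8  -- replace 1 occurrence(s) of z with (4 - 8)
  => ( ( 4 - 8 ) - x ) == 18
stmt 1: y := z + 9  -- replace 0 occurrence(s) of y with (z + 9)
  => ( ( 4 - 8 ) - x ) == 18

Answer: ( ( 4 - 8 ) - x ) == 18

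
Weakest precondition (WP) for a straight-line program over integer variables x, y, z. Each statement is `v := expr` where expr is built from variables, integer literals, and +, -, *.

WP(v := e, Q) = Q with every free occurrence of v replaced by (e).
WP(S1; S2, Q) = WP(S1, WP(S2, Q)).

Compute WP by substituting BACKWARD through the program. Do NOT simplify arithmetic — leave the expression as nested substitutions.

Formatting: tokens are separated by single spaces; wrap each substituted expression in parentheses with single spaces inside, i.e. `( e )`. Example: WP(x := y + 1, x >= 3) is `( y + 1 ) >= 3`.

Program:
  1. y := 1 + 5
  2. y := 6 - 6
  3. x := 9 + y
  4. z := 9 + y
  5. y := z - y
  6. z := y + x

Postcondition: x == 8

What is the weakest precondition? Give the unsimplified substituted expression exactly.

Answer: ( 9 + ( 6 - 6 ) ) == 8

Derivation:
post: x == 8
stmt 6: z := y + x  -- replace 0 occurrence(s) of z with (y + x)
  => x == 8
stmt 5: y := z - y  -- replace 0 occurrence(s) of y with (z - y)
  => x == 8
stmt 4: z := 9 + y  -- replace 0 occurrence(s) of z with (9 + y)
  => x == 8
stmt 3: x := 9 + y  -- replace 1 occurrence(s) of x with (9 + y)
  => ( 9 + y ) == 8
stmt 2: y := 6 - 6  -- replace 1 occurrence(s) of y with (6 - 6)
  => ( 9 + ( 6 - 6 ) ) == 8
stmt 1: y := 1 + 5  -- replace 0 occurrence(s) of y with (1 + 5)
  => ( 9 + ( 6 - 6 ) ) == 8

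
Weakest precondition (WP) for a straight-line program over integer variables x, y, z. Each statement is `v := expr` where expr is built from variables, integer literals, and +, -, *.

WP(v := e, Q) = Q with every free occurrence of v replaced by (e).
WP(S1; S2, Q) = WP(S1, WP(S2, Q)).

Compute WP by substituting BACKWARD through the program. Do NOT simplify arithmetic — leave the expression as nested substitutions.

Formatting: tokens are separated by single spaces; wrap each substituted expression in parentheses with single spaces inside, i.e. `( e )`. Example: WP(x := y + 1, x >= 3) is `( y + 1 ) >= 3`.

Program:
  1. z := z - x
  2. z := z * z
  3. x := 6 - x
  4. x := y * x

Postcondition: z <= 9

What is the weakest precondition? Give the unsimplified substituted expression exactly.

Answer: ( ( z - x ) * ( z - x ) ) <= 9

Derivation:
post: z <= 9
stmt 4: x := y * x  -- replace 0 occurrence(s) of x with (y * x)
  => z <= 9
stmt 3: x := 6 - x  -- replace 0 occurrence(s) of x with (6 - x)
  => z <= 9
stmt 2: z := z * z  -- replace 1 occurrence(s) of z with (z * z)
  => ( z * z ) <= 9
stmt 1: z := z - x  -- replace 2 occurrence(s) of z with (z - x)
  => ( ( z - x ) * ( z - x ) ) <= 9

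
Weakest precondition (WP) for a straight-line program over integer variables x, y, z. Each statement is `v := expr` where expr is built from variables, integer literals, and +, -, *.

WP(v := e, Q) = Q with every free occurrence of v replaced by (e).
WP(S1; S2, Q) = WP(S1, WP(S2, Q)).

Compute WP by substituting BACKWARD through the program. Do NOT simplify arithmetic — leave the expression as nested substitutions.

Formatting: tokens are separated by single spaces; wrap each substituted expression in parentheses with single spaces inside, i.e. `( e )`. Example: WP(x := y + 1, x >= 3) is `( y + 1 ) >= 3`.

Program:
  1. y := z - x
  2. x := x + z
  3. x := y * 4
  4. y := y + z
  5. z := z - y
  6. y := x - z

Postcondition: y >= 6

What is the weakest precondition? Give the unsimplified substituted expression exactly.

post: y >= 6
stmt 6: y := x - z  -- replace 1 occurrence(s) of y with (x - z)
  => ( x - z ) >= 6
stmt 5: z := z - y  -- replace 1 occurrence(s) of z with (z - y)
  => ( x - ( z - y ) ) >= 6
stmt 4: y := y + z  -- replace 1 occurrence(s) of y with (y + z)
  => ( x - ( z - ( y + z ) ) ) >= 6
stmt 3: x := y * 4  -- replace 1 occurrence(s) of x with (y * 4)
  => ( ( y * 4 ) - ( z - ( y + z ) ) ) >= 6
stmt 2: x := x + z  -- replace 0 occurrence(s) of x with (x + z)
  => ( ( y * 4 ) - ( z - ( y + z ) ) ) >= 6
stmt 1: y := z - x  -- replace 2 occurrence(s) of y with (z - x)
  => ( ( ( z - x ) * 4 ) - ( z - ( ( z - x ) + z ) ) ) >= 6

Answer: ( ( ( z - x ) * 4 ) - ( z - ( ( z - x ) + z ) ) ) >= 6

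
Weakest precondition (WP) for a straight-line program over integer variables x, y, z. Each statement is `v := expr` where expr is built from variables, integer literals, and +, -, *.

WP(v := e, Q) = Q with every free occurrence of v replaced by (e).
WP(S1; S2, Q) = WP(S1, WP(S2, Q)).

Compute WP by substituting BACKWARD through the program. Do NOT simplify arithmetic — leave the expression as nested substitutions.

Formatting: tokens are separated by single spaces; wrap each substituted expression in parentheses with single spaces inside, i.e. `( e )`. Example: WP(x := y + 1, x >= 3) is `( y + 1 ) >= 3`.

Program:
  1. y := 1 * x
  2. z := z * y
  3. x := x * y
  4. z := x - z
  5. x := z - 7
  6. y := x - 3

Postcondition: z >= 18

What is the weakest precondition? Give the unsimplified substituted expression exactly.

Answer: ( ( x * ( 1 * x ) ) - ( z * ( 1 * x ) ) ) >= 18

Derivation:
post: z >= 18
stmt 6: y := x - 3  -- replace 0 occurrence(s) of y with (x - 3)
  => z >= 18
stmt 5: x := z - 7  -- replace 0 occurrence(s) of x with (z - 7)
  => z >= 18
stmt 4: z := x - z  -- replace 1 occurrence(s) of z with (x - z)
  => ( x - z ) >= 18
stmt 3: x := x * y  -- replace 1 occurrence(s) of x with (x * y)
  => ( ( x * y ) - z ) >= 18
stmt 2: z := z * y  -- replace 1 occurrence(s) of z with (z * y)
  => ( ( x * y ) - ( z * y ) ) >= 18
stmt 1: y := 1 * x  -- replace 2 occurrence(s) of y with (1 * x)
  => ( ( x * ( 1 * x ) ) - ( z * ( 1 * x ) ) ) >= 18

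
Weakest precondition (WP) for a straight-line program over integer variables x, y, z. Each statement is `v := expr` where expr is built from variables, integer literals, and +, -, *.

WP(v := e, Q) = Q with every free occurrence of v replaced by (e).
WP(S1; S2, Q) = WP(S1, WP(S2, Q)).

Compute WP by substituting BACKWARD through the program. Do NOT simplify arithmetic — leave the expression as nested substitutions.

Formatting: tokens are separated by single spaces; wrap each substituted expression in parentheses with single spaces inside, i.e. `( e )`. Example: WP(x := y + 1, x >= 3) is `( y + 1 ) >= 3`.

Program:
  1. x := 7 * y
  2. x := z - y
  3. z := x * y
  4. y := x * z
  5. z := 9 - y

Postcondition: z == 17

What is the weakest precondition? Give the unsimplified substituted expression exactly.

post: z == 17
stmt 5: z := 9 - y  -- replace 1 occurrence(s) of z with (9 - y)
  => ( 9 - y ) == 17
stmt 4: y := x * z  -- replace 1 occurrence(s) of y with (x * z)
  => ( 9 - ( x * z ) ) == 17
stmt 3: z := x * y  -- replace 1 occurrence(s) of z with (x * y)
  => ( 9 - ( x * ( x * y ) ) ) == 17
stmt 2: x := z - y  -- replace 2 occurrence(s) of x with (z - y)
  => ( 9 - ( ( z - y ) * ( ( z - y ) * y ) ) ) == 17
stmt 1: x := 7 * y  -- replace 0 occurrence(s) of x with (7 * y)
  => ( 9 - ( ( z - y ) * ( ( z - y ) * y ) ) ) == 17

Answer: ( 9 - ( ( z - y ) * ( ( z - y ) * y ) ) ) == 17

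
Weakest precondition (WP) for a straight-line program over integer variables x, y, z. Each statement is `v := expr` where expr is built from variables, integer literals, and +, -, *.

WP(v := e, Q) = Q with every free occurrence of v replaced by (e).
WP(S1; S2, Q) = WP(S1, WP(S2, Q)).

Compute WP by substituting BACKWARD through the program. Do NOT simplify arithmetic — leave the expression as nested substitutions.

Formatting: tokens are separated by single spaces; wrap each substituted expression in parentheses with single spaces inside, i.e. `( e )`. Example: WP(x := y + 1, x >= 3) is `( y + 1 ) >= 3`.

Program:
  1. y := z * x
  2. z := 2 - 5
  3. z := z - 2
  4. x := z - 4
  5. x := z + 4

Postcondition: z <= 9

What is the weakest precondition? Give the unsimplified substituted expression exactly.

Answer: ( ( 2 - 5 ) - 2 ) <= 9

Derivation:
post: z <= 9
stmt 5: x := z + 4  -- replace 0 occurrence(s) of x with (z + 4)
  => z <= 9
stmt 4: x := z - 4  -- replace 0 occurrence(s) of x with (z - 4)
  => z <= 9
stmt 3: z := z - 2  -- replace 1 occurrence(s) of z with (z - 2)
  => ( z - 2 ) <= 9
stmt 2: z := 2 - 5  -- replace 1 occurrence(s) of z with (2 - 5)
  => ( ( 2 - 5 ) - 2 ) <= 9
stmt 1: y := z * x  -- replace 0 occurrence(s) of y with (z * x)
  => ( ( 2 - 5 ) - 2 ) <= 9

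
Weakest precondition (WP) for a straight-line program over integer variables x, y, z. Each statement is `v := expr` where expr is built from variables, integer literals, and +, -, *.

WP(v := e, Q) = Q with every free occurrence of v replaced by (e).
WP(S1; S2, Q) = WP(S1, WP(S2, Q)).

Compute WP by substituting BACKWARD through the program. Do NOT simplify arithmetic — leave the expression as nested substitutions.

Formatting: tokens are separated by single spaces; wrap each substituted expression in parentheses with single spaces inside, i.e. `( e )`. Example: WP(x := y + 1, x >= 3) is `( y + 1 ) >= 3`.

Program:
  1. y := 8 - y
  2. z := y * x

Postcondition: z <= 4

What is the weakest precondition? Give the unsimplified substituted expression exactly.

post: z <= 4
stmt 2: z := y * x  -- replace 1 occurrence(s) of z with (y * x)
  => ( y * x ) <= 4
stmt 1: y := 8 - y  -- replace 1 occurrence(s) of y with (8 - y)
  => ( ( 8 - y ) * x ) <= 4

Answer: ( ( 8 - y ) * x ) <= 4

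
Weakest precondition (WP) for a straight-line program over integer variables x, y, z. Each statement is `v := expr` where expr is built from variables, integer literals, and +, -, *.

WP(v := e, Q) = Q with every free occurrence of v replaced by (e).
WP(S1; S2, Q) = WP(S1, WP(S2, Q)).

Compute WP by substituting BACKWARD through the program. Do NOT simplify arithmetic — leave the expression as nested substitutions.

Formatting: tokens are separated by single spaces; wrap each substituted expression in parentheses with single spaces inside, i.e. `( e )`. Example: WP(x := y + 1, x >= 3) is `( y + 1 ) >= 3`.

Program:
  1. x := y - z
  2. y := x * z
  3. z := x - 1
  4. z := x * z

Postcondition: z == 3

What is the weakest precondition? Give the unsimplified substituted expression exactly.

Answer: ( ( y - z ) * ( ( y - z ) - 1 ) ) == 3

Derivation:
post: z == 3
stmt 4: z := x * z  -- replace 1 occurrence(s) of z with (x * z)
  => ( x * z ) == 3
stmt 3: z := x - 1  -- replace 1 occurrence(s) of z with (x - 1)
  => ( x * ( x - 1 ) ) == 3
stmt 2: y := x * z  -- replace 0 occurrence(s) of y with (x * z)
  => ( x * ( x - 1 ) ) == 3
stmt 1: x := y - z  -- replace 2 occurrence(s) of x with (y - z)
  => ( ( y - z ) * ( ( y - z ) - 1 ) ) == 3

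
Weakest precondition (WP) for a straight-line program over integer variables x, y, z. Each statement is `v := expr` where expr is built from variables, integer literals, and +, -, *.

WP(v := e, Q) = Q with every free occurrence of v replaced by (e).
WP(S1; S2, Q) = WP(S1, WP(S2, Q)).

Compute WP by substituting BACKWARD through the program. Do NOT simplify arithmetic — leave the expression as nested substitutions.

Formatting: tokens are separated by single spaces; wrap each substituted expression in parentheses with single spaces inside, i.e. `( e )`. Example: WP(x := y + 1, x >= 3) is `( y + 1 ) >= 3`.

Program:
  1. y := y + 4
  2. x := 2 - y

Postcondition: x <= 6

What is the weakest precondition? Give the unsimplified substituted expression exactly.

post: x <= 6
stmt 2: x := 2 - y  -- replace 1 occurrence(s) of x with (2 - y)
  => ( 2 - y ) <= 6
stmt 1: y := y + 4  -- replace 1 occurrence(s) of y with (y + 4)
  => ( 2 - ( y + 4 ) ) <= 6

Answer: ( 2 - ( y + 4 ) ) <= 6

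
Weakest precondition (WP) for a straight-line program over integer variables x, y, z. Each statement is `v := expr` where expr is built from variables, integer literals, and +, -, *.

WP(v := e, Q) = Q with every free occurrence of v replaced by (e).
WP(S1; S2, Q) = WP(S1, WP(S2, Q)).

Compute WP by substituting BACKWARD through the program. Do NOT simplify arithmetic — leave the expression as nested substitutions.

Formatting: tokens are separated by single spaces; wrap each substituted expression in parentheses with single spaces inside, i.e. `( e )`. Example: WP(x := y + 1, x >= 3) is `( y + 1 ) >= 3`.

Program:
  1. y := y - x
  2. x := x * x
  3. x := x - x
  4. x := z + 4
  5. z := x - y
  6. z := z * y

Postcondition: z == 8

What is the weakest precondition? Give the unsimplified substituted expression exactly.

Answer: ( ( ( z + 4 ) - ( y - x ) ) * ( y - x ) ) == 8

Derivation:
post: z == 8
stmt 6: z := z * y  -- replace 1 occurrence(s) of z with (z * y)
  => ( z * y ) == 8
stmt 5: z := x - y  -- replace 1 occurrence(s) of z with (x - y)
  => ( ( x - y ) * y ) == 8
stmt 4: x := z + 4  -- replace 1 occurrence(s) of x with (z + 4)
  => ( ( ( z + 4 ) - y ) * y ) == 8
stmt 3: x := x - x  -- replace 0 occurrence(s) of x with (x - x)
  => ( ( ( z + 4 ) - y ) * y ) == 8
stmt 2: x := x * x  -- replace 0 occurrence(s) of x with (x * x)
  => ( ( ( z + 4 ) - y ) * y ) == 8
stmt 1: y := y - x  -- replace 2 occurrence(s) of y with (y - x)
  => ( ( ( z + 4 ) - ( y - x ) ) * ( y - x ) ) == 8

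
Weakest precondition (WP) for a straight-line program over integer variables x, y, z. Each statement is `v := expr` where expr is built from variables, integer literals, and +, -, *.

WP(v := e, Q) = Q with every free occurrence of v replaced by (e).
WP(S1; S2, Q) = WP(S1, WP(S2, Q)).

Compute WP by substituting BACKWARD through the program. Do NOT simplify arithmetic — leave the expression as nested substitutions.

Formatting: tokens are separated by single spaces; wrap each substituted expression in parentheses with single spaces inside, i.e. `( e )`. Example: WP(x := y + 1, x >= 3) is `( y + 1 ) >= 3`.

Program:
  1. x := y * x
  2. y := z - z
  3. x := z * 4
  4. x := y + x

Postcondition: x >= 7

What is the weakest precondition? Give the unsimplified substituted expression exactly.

post: x >= 7
stmt 4: x := y + x  -- replace 1 occurrence(s) of x with (y + x)
  => ( y + x ) >= 7
stmt 3: x := z * 4  -- replace 1 occurrence(s) of x with (z * 4)
  => ( y + ( z * 4 ) ) >= 7
stmt 2: y := z - z  -- replace 1 occurrence(s) of y with (z - z)
  => ( ( z - z ) + ( z * 4 ) ) >= 7
stmt 1: x := y * x  -- replace 0 occurrence(s) of x with (y * x)
  => ( ( z - z ) + ( z * 4 ) ) >= 7

Answer: ( ( z - z ) + ( z * 4 ) ) >= 7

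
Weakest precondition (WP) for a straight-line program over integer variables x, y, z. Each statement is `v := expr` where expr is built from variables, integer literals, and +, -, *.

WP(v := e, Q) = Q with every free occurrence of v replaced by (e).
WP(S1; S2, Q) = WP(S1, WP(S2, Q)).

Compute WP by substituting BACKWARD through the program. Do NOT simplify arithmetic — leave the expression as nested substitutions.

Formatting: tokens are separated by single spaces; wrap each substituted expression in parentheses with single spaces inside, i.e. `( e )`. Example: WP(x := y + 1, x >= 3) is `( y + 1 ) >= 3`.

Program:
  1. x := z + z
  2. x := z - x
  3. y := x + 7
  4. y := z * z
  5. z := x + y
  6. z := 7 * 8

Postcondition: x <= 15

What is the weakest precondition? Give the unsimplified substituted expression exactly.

Answer: ( z - ( z + z ) ) <= 15

Derivation:
post: x <= 15
stmt 6: z := 7 * 8  -- replace 0 occurrence(s) of z with (7 * 8)
  => x <= 15
stmt 5: z := x + y  -- replace 0 occurrence(s) of z with (x + y)
  => x <= 15
stmt 4: y := z * z  -- replace 0 occurrence(s) of y with (z * z)
  => x <= 15
stmt 3: y := x + 7  -- replace 0 occurrence(s) of y with (x + 7)
  => x <= 15
stmt 2: x := z - x  -- replace 1 occurrence(s) of x with (z - x)
  => ( z - x ) <= 15
stmt 1: x := z + z  -- replace 1 occurrence(s) of x with (z + z)
  => ( z - ( z + z ) ) <= 15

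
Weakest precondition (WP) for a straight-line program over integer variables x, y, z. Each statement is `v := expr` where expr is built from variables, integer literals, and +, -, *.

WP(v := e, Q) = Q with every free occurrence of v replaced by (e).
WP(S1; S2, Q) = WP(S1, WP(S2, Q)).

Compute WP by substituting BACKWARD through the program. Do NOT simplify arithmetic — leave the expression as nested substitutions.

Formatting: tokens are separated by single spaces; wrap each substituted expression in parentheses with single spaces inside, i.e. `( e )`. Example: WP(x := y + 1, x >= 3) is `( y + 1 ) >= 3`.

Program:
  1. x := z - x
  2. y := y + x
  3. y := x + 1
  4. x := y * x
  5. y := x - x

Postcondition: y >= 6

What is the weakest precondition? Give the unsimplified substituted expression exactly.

Answer: ( ( ( ( z - x ) + 1 ) * ( z - x ) ) - ( ( ( z - x ) + 1 ) * ( z - x ) ) ) >= 6

Derivation:
post: y >= 6
stmt 5: y := x - x  -- replace 1 occurrence(s) of y with (x - x)
  => ( x - x ) >= 6
stmt 4: x := y * x  -- replace 2 occurrence(s) of x with (y * x)
  => ( ( y * x ) - ( y * x ) ) >= 6
stmt 3: y := x + 1  -- replace 2 occurrence(s) of y with (x + 1)
  => ( ( ( x + 1 ) * x ) - ( ( x + 1 ) * x ) ) >= 6
stmt 2: y := y + x  -- replace 0 occurrence(s) of y with (y + x)
  => ( ( ( x + 1 ) * x ) - ( ( x + 1 ) * x ) ) >= 6
stmt 1: x := z - x  -- replace 4 occurrence(s) of x with (z - x)
  => ( ( ( ( z - x ) + 1 ) * ( z - x ) ) - ( ( ( z - x ) + 1 ) * ( z - x ) ) ) >= 6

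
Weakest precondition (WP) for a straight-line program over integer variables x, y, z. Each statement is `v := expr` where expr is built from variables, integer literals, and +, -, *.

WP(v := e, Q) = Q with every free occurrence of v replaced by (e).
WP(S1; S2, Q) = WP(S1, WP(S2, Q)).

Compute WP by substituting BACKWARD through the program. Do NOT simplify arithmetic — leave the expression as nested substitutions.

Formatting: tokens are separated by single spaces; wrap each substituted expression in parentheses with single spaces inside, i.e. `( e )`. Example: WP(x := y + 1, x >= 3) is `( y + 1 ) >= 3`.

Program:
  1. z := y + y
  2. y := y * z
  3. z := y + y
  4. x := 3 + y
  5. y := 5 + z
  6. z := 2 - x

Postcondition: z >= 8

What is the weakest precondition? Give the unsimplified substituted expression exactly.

Answer: ( 2 - ( 3 + ( y * ( y + y ) ) ) ) >= 8

Derivation:
post: z >= 8
stmt 6: z := 2 - x  -- replace 1 occurrence(s) of z with (2 - x)
  => ( 2 - x ) >= 8
stmt 5: y := 5 + z  -- replace 0 occurrence(s) of y with (5 + z)
  => ( 2 - x ) >= 8
stmt 4: x := 3 + y  -- replace 1 occurrence(s) of x with (3 + y)
  => ( 2 - ( 3 + y ) ) >= 8
stmt 3: z := y + y  -- replace 0 occurrence(s) of z with (y + y)
  => ( 2 - ( 3 + y ) ) >= 8
stmt 2: y := y * z  -- replace 1 occurrence(s) of y with (y * z)
  => ( 2 - ( 3 + ( y * z ) ) ) >= 8
stmt 1: z := y + y  -- replace 1 occurrence(s) of z with (y + y)
  => ( 2 - ( 3 + ( y * ( y + y ) ) ) ) >= 8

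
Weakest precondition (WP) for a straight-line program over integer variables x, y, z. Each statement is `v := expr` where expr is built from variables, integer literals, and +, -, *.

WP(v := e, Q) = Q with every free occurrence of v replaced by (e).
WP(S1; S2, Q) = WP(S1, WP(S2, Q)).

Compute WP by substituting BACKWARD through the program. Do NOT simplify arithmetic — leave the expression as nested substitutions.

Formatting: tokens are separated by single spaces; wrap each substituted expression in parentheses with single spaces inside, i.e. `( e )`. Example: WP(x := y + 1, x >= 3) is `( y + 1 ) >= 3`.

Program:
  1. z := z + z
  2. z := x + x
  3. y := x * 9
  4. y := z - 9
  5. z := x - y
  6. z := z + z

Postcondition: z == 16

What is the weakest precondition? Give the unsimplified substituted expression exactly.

Answer: ( ( x - ( ( x + x ) - 9 ) ) + ( x - ( ( x + x ) - 9 ) ) ) == 16

Derivation:
post: z == 16
stmt 6: z := z + z  -- replace 1 occurrence(s) of z with (z + z)
  => ( z + z ) == 16
stmt 5: z := x - y  -- replace 2 occurrence(s) of z with (x - y)
  => ( ( x - y ) + ( x - y ) ) == 16
stmt 4: y := z - 9  -- replace 2 occurrence(s) of y with (z - 9)
  => ( ( x - ( z - 9 ) ) + ( x - ( z - 9 ) ) ) == 16
stmt 3: y := x * 9  -- replace 0 occurrence(s) of y with (x * 9)
  => ( ( x - ( z - 9 ) ) + ( x - ( z - 9 ) ) ) == 16
stmt 2: z := x + x  -- replace 2 occurrence(s) of z with (x + x)
  => ( ( x - ( ( x + x ) - 9 ) ) + ( x - ( ( x + x ) - 9 ) ) ) == 16
stmt 1: z := z + z  -- replace 0 occurrence(s) of z with (z + z)
  => ( ( x - ( ( x + x ) - 9 ) ) + ( x - ( ( x + x ) - 9 ) ) ) == 16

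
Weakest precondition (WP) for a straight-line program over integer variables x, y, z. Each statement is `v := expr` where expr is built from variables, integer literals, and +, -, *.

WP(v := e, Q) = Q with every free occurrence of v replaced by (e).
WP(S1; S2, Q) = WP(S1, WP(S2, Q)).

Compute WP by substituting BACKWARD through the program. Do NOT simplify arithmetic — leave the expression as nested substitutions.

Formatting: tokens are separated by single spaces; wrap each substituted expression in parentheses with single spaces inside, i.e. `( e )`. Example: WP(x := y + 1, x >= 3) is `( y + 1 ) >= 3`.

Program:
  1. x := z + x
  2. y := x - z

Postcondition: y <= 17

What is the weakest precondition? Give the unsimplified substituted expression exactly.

Answer: ( ( z + x ) - z ) <= 17

Derivation:
post: y <= 17
stmt 2: y := x - z  -- replace 1 occurrence(s) of y with (x - z)
  => ( x - z ) <= 17
stmt 1: x := z + x  -- replace 1 occurrence(s) of x with (z + x)
  => ( ( z + x ) - z ) <= 17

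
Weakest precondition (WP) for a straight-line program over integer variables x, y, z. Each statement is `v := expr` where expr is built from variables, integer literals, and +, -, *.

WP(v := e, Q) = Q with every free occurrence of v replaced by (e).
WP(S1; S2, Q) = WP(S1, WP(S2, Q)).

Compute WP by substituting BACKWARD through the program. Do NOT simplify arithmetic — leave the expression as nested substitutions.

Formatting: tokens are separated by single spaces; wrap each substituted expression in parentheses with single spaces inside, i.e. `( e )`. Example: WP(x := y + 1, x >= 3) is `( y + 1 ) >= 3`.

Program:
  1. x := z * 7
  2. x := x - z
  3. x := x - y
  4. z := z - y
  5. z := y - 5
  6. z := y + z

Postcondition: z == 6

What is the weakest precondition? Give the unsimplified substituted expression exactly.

Answer: ( y + ( y - 5 ) ) == 6

Derivation:
post: z == 6
stmt 6: z := y + z  -- replace 1 occurrence(s) of z with (y + z)
  => ( y + z ) == 6
stmt 5: z := y - 5  -- replace 1 occurrence(s) of z with (y - 5)
  => ( y + ( y - 5 ) ) == 6
stmt 4: z := z - y  -- replace 0 occurrence(s) of z with (z - y)
  => ( y + ( y - 5 ) ) == 6
stmt 3: x := x - y  -- replace 0 occurrence(s) of x with (x - y)
  => ( y + ( y - 5 ) ) == 6
stmt 2: x := x - z  -- replace 0 occurrence(s) of x with (x - z)
  => ( y + ( y - 5 ) ) == 6
stmt 1: x := z * 7  -- replace 0 occurrence(s) of x with (z * 7)
  => ( y + ( y - 5 ) ) == 6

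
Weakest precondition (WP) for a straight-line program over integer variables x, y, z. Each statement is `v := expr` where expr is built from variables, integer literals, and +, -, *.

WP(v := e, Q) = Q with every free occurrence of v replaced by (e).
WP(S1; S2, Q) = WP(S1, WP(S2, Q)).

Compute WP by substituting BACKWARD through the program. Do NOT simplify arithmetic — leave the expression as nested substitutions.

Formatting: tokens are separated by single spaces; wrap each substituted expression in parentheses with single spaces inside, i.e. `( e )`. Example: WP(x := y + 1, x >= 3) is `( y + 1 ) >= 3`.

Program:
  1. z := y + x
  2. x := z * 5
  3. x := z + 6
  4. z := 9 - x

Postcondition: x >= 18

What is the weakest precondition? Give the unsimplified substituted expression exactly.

Answer: ( ( y + x ) + 6 ) >= 18

Derivation:
post: x >= 18
stmt 4: z := 9 - x  -- replace 0 occurrence(s) of z with (9 - x)
  => x >= 18
stmt 3: x := z + 6  -- replace 1 occurrence(s) of x with (z + 6)
  => ( z + 6 ) >= 18
stmt 2: x := z * 5  -- replace 0 occurrence(s) of x with (z * 5)
  => ( z + 6 ) >= 18
stmt 1: z := y + x  -- replace 1 occurrence(s) of z with (y + x)
  => ( ( y + x ) + 6 ) >= 18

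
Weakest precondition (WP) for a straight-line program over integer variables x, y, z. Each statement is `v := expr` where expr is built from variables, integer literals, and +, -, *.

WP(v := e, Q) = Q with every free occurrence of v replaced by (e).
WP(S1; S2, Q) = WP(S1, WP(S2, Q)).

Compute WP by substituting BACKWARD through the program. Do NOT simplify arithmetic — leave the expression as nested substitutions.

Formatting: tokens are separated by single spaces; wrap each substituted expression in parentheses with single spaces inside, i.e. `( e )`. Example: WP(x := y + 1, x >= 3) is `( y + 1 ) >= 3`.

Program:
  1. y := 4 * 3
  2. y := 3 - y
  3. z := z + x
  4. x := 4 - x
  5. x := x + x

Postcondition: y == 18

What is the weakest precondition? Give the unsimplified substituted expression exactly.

Answer: ( 3 - ( 4 * 3 ) ) == 18

Derivation:
post: y == 18
stmt 5: x := x + x  -- replace 0 occurrence(s) of x with (x + x)
  => y == 18
stmt 4: x := 4 - x  -- replace 0 occurrence(s) of x with (4 - x)
  => y == 18
stmt 3: z := z + x  -- replace 0 occurrence(s) of z with (z + x)
  => y == 18
stmt 2: y := 3 - y  -- replace 1 occurrence(s) of y with (3 - y)
  => ( 3 - y ) == 18
stmt 1: y := 4 * 3  -- replace 1 occurrence(s) of y with (4 * 3)
  => ( 3 - ( 4 * 3 ) ) == 18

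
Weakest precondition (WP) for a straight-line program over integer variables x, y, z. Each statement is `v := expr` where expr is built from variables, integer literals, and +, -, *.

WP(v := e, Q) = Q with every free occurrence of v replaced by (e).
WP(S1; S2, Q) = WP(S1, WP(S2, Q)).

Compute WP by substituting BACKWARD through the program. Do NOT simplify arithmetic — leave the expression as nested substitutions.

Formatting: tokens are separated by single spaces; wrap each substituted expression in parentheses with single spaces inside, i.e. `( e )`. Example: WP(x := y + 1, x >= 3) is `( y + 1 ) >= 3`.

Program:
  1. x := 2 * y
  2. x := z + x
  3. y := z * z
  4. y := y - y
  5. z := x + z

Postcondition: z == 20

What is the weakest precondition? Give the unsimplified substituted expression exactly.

Answer: ( ( z + ( 2 * y ) ) + z ) == 20

Derivation:
post: z == 20
stmt 5: z := x + z  -- replace 1 occurrence(s) of z with (x + z)
  => ( x + z ) == 20
stmt 4: y := y - y  -- replace 0 occurrence(s) of y with (y - y)
  => ( x + z ) == 20
stmt 3: y := z * z  -- replace 0 occurrence(s) of y with (z * z)
  => ( x + z ) == 20
stmt 2: x := z + x  -- replace 1 occurrence(s) of x with (z + x)
  => ( ( z + x ) + z ) == 20
stmt 1: x := 2 * y  -- replace 1 occurrence(s) of x with (2 * y)
  => ( ( z + ( 2 * y ) ) + z ) == 20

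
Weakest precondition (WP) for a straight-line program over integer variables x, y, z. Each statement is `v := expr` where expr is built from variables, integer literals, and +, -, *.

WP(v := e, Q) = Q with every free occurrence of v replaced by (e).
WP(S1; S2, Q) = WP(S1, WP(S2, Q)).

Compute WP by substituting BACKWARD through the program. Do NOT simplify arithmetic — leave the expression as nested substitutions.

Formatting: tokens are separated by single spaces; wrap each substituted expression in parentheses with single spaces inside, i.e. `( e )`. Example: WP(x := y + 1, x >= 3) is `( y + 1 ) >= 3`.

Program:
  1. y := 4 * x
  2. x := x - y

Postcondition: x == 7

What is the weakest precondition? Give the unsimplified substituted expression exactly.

Answer: ( x - ( 4 * x ) ) == 7

Derivation:
post: x == 7
stmt 2: x := x - y  -- replace 1 occurrence(s) of x with (x - y)
  => ( x - y ) == 7
stmt 1: y := 4 * x  -- replace 1 occurrence(s) of y with (4 * x)
  => ( x - ( 4 * x ) ) == 7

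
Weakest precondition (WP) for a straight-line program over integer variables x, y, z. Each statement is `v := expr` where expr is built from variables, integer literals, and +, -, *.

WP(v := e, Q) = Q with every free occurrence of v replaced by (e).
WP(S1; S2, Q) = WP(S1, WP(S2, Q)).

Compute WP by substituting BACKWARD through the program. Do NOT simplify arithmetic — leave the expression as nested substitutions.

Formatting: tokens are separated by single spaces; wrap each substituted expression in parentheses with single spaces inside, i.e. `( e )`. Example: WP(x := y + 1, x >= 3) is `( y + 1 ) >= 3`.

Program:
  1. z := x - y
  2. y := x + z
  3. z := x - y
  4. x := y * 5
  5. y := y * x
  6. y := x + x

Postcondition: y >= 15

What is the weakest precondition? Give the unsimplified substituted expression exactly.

Answer: ( ( ( x + ( x - y ) ) * 5 ) + ( ( x + ( x - y ) ) * 5 ) ) >= 15

Derivation:
post: y >= 15
stmt 6: y := x + x  -- replace 1 occurrence(s) of y with (x + x)
  => ( x + x ) >= 15
stmt 5: y := y * x  -- replace 0 occurrence(s) of y with (y * x)
  => ( x + x ) >= 15
stmt 4: x := y * 5  -- replace 2 occurrence(s) of x with (y * 5)
  => ( ( y * 5 ) + ( y * 5 ) ) >= 15
stmt 3: z := x - y  -- replace 0 occurrence(s) of z with (x - y)
  => ( ( y * 5 ) + ( y * 5 ) ) >= 15
stmt 2: y := x + z  -- replace 2 occurrence(s) of y with (x + z)
  => ( ( ( x + z ) * 5 ) + ( ( x + z ) * 5 ) ) >= 15
stmt 1: z := x - y  -- replace 2 occurrence(s) of z with (x - y)
  => ( ( ( x + ( x - y ) ) * 5 ) + ( ( x + ( x - y ) ) * 5 ) ) >= 15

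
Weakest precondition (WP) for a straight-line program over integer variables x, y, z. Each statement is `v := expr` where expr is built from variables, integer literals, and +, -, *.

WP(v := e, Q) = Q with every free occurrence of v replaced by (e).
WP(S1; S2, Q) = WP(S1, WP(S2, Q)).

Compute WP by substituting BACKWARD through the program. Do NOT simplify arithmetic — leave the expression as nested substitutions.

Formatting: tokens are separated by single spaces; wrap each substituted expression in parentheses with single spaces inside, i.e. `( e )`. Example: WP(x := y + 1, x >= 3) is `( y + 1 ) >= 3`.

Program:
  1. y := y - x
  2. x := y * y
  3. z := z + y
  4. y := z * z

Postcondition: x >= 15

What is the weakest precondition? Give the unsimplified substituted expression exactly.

Answer: ( ( y - x ) * ( y - x ) ) >= 15

Derivation:
post: x >= 15
stmt 4: y := z * z  -- replace 0 occurrence(s) of y with (z * z)
  => x >= 15
stmt 3: z := z + y  -- replace 0 occurrence(s) of z with (z + y)
  => x >= 15
stmt 2: x := y * y  -- replace 1 occurrence(s) of x with (y * y)
  => ( y * y ) >= 15
stmt 1: y := y - x  -- replace 2 occurrence(s) of y with (y - x)
  => ( ( y - x ) * ( y - x ) ) >= 15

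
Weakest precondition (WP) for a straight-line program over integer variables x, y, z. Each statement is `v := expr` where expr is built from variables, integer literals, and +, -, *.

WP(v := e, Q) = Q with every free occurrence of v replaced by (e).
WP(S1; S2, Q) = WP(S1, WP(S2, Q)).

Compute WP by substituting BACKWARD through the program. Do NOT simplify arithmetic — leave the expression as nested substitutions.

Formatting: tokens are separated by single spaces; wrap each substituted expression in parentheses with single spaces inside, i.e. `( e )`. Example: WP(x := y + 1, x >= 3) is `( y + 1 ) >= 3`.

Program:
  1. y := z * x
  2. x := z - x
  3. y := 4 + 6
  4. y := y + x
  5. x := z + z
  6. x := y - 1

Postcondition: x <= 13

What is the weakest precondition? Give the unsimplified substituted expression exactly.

Answer: ( ( ( 4 + 6 ) + ( z - x ) ) - 1 ) <= 13

Derivation:
post: x <= 13
stmt 6: x := y - 1  -- replace 1 occurrence(s) of x with (y - 1)
  => ( y - 1 ) <= 13
stmt 5: x := z + z  -- replace 0 occurrence(s) of x with (z + z)
  => ( y - 1 ) <= 13
stmt 4: y := y + x  -- replace 1 occurrence(s) of y with (y + x)
  => ( ( y + x ) - 1 ) <= 13
stmt 3: y := 4 + 6  -- replace 1 occurrence(s) of y with (4 + 6)
  => ( ( ( 4 + 6 ) + x ) - 1 ) <= 13
stmt 2: x := z - x  -- replace 1 occurrence(s) of x with (z - x)
  => ( ( ( 4 + 6 ) + ( z - x ) ) - 1 ) <= 13
stmt 1: y := z * x  -- replace 0 occurrence(s) of y with (z * x)
  => ( ( ( 4 + 6 ) + ( z - x ) ) - 1 ) <= 13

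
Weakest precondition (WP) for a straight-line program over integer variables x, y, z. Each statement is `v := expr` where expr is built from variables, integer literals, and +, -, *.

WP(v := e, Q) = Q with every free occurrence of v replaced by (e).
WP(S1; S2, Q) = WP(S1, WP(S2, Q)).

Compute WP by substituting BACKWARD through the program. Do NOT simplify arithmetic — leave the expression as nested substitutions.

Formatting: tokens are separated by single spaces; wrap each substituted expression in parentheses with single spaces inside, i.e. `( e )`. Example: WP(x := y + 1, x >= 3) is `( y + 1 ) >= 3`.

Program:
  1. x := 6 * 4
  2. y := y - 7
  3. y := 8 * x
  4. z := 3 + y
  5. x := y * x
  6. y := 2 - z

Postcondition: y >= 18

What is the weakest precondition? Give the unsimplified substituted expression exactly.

Answer: ( 2 - ( 3 + ( 8 * ( 6 * 4 ) ) ) ) >= 18

Derivation:
post: y >= 18
stmt 6: y := 2 - z  -- replace 1 occurrence(s) of y with (2 - z)
  => ( 2 - z ) >= 18
stmt 5: x := y * x  -- replace 0 occurrence(s) of x with (y * x)
  => ( 2 - z ) >= 18
stmt 4: z := 3 + y  -- replace 1 occurrence(s) of z with (3 + y)
  => ( 2 - ( 3 + y ) ) >= 18
stmt 3: y := 8 * x  -- replace 1 occurrence(s) of y with (8 * x)
  => ( 2 - ( 3 + ( 8 * x ) ) ) >= 18
stmt 2: y := y - 7  -- replace 0 occurrence(s) of y with (y - 7)
  => ( 2 - ( 3 + ( 8 * x ) ) ) >= 18
stmt 1: x := 6 * 4  -- replace 1 occurrence(s) of x with (6 * 4)
  => ( 2 - ( 3 + ( 8 * ( 6 * 4 ) ) ) ) >= 18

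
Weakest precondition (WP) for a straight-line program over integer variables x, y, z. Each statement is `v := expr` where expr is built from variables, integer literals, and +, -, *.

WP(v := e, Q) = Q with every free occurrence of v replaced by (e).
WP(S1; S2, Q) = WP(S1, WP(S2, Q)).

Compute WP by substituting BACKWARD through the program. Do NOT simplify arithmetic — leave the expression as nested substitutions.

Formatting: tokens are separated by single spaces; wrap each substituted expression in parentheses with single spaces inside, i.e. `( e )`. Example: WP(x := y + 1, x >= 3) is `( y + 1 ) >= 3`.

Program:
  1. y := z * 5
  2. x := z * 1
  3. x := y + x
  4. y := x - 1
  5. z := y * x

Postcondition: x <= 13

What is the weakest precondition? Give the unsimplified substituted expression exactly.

Answer: ( ( z * 5 ) + ( z * 1 ) ) <= 13

Derivation:
post: x <= 13
stmt 5: z := y * x  -- replace 0 occurrence(s) of z with (y * x)
  => x <= 13
stmt 4: y := x - 1  -- replace 0 occurrence(s) of y with (x - 1)
  => x <= 13
stmt 3: x := y + x  -- replace 1 occurrence(s) of x with (y + x)
  => ( y + x ) <= 13
stmt 2: x := z * 1  -- replace 1 occurrence(s) of x with (z * 1)
  => ( y + ( z * 1 ) ) <= 13
stmt 1: y := z * 5  -- replace 1 occurrence(s) of y with (z * 5)
  => ( ( z * 5 ) + ( z * 1 ) ) <= 13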